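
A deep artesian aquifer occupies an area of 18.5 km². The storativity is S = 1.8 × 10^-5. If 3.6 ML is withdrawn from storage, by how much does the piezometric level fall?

Δh ≈ 10.8 m

A = 18.5 km² = 1.85 × 10^7 m²
ΔV = 3.6 ML = 3600 m³
Δh = ΔV / (S × A) = 3600 m³ / (1.8 × 10^-5 × 1.85 × 10^7 m²) = 10.81 m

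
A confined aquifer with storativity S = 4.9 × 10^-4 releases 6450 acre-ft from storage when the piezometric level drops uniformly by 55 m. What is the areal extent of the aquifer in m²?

ΔV = 6450 acre-ft = 7.956 × 10^6 m³
A = ΔV / (S × Δh) = 7.956 × 10^6 / (4.9 × 10^-4 × 55) = 2.952 × 10^8 m²

A ≈ 2.95 × 10^8 m²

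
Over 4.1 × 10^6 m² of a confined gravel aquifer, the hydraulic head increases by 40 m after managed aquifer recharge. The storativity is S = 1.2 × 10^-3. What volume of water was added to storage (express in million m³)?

ΔV = S × A × Δh = 0.0012 × 4.1 × 10^6 m² × 40 m = 1.968 × 10^5 m³
ΔV = 1.968 × 10^5 m³ = 0.1968 million m³

ΔV ≈ 0.197 million m³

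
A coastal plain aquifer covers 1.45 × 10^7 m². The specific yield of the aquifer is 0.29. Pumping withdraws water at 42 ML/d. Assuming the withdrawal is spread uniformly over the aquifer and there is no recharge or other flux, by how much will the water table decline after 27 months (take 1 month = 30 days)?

Δh ≈ 8.09 m

Q = 42 ML/d = 42000 m³/d
t = 27 months = 810 d
ΔV = Q × t = 42000 m³/d × 810 d = 3.402 × 10^7 m³
Δh = ΔV / (Sy × A) = 3.402 × 10^7 / (0.29 × 1.45 × 10^7) = 8.09 m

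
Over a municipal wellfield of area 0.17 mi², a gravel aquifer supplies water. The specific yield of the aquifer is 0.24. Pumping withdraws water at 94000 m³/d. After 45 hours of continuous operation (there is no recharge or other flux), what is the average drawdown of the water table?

Δh ≈ 1.67 m

A = 0.17 mi² = 4.403 × 10^5 m²
t = 45 hours = 1.875 d
ΔV = Q × t = 94000 m³/d × 1.875 d = 1.762 × 10^5 m³
Δh = ΔV / (Sy × A) = 1.762 × 10^5 / (0.24 × 4.403 × 10^5) = 1.668 m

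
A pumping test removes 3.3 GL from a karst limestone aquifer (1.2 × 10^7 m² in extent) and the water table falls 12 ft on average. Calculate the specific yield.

Δh = 12 ft = 3.658 m
ΔV = 3.3 GL = 3.3 × 10^6 m³
Sy = ΔV / (A × Δh) = 3.3 × 10^6 m³ / (1.2 × 10^7 m² × 3.658 m) = 0.07519

Sy ≈ 0.075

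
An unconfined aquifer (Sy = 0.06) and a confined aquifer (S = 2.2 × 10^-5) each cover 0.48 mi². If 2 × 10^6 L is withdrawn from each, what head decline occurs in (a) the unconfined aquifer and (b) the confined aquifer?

A = 0.48 mi² = 1.243 × 10^6 m²
ΔV = 2 × 10^6 L = 2000 m³
Unconfined: Δh_u = ΔV/(Sy·A) = 2000/(0.06 × 1.243 × 10^6) = 0.02681 m
Confined: Δh_c = ΔV/(S·A) = 2000/(2.2 × 10^-5 × 1.243 × 10^6) = 73.13 m

Δh_u ≈ 0.0268 m; Δh_c ≈ 73.1 m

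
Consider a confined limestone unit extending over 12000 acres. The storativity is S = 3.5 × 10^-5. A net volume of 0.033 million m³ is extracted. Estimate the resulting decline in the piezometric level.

Δh ≈ 19.4 m

A = 12000 acres = 4.856 × 10^7 m²
ΔV = 0.033 million m³ = 33000 m³
Δh = ΔV / (S × A) = 33000 m³ / (3.5 × 10^-5 × 4.856 × 10^7 m²) = 19.42 m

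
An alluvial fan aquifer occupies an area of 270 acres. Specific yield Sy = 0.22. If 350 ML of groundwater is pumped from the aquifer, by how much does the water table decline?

Δh ≈ 1.46 m

A = 270 acres = 1.093 × 10^6 m²
ΔV = 350 ML = 3.5 × 10^5 m³
Δh = ΔV / (Sy × A) = 3.5 × 10^5 m³ / (0.22 × 1.093 × 10^6 m²) = 1.456 m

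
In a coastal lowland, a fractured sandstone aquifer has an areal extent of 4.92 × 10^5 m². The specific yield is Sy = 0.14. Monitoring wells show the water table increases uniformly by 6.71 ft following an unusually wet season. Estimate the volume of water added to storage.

Δh = 6.71 ft = 2.045 m
ΔV = Sy × A × Δh = 0.14 × 4.92 × 10^5 m² × 2.045 m = 1.409 × 10^5 m³

ΔV ≈ 1.41 × 10^5 m³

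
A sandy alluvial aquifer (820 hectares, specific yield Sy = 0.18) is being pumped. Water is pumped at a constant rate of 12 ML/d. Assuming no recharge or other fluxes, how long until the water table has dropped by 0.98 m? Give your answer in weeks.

t ≈ 17.2 weeks

A = 820 hectares = 8.2 × 10^6 m²
ΔV = Sy × A × Δh = 0.18 × 8.2 × 10^6 × 0.98 = 1.446 × 10^6 m³
Q = 12 ML/d = 12000 m³/d
t = ΔV / Q = 1.446 × 10^6 m³ / 12000 m³/d = 120.5 d
t = 120.5 d ≈ 17.22 weeks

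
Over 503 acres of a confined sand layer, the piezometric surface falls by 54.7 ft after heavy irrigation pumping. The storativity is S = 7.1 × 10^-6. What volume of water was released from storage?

ΔV ≈ 241 m³

A = 503 acres = 2.036 × 10^6 m²
Δh = 54.7 ft = 16.67 m
ΔV = S × A × Δh = 7.1 × 10^-6 × 2.036 × 10^6 m² × 16.67 m = 241 m³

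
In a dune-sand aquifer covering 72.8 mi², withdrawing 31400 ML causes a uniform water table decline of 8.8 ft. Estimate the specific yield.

A = 72.8 mi² = 1.886 × 10^8 m²
Δh = 8.8 ft = 2.682 m
ΔV = 31400 ML = 3.14 × 10^7 m³
Sy = ΔV / (A × Δh) = 3.14 × 10^7 m³ / (1.886 × 10^8 m² × 2.682 m) = 0.06209

Sy ≈ 0.062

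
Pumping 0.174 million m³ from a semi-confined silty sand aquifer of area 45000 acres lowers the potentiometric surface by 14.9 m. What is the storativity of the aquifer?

A = 45000 acres = 1.821 × 10^8 m²
ΔV = 0.174 million m³ = 1.74 × 10^5 m³
S = ΔV / (A × Δh) = 1.74 × 10^5 m³ / (1.821 × 10^8 m² × 14.9 m) = 6.413 × 10^-5

S ≈ 6.4 × 10^-5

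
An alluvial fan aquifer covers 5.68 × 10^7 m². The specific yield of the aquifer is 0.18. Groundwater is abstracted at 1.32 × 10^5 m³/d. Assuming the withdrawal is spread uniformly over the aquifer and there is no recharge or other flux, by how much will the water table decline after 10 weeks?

Δh ≈ 0.904 m

t = 10 weeks = 70 d
ΔV = Q × t = 1.32 × 10^5 m³/d × 70 d = 9.24 × 10^6 m³
Δh = ΔV / (Sy × A) = 9.24 × 10^6 / (0.18 × 5.68 × 10^7) = 0.9038 m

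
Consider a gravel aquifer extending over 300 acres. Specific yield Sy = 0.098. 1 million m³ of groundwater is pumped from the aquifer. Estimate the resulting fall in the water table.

Δh ≈ 8.4 m

A = 300 acres = 1.214 × 10^6 m²
ΔV = 1 million m³ = 1 × 10^6 m³
Δh = ΔV / (Sy × A) = 1 × 10^6 m³ / (0.098 × 1.214 × 10^6 m²) = 8.405 m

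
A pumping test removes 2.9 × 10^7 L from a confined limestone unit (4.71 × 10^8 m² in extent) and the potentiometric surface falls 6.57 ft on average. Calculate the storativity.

Δh = 6.57 ft = 2.003 m
ΔV = 2.9 × 10^7 L = 29000 m³
S = ΔV / (A × Δh) = 29000 m³ / (4.71 × 10^8 m² × 2.003 m) = 3.075 × 10^-5

S ≈ 3.1 × 10^-5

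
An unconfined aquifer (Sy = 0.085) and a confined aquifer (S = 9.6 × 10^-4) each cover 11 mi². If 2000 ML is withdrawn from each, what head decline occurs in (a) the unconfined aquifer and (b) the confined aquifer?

A = 11 mi² = 2.849 × 10^7 m²
ΔV = 2000 ML = 2 × 10^6 m³
Unconfined: Δh_u = ΔV/(Sy·A) = 2 × 10^6/(0.085 × 2.849 × 10^7) = 0.8259 m
Confined: Δh_c = ΔV/(S·A) = 2 × 10^6/(9.6 × 10^-4 × 2.849 × 10^7) = 73.13 m

Δh_u ≈ 0.826 m; Δh_c ≈ 73.1 m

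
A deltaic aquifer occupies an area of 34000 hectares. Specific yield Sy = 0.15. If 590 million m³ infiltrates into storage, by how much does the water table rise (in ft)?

A = 34000 hectares = 3.4 × 10^8 m²
ΔV = 590 million m³ = 5.9 × 10^8 m³
Δh = ΔV / (Sy × A) = 5.9 × 10^8 m³ / (0.15 × 3.4 × 10^8 m²) = 11.57 m
Δh = 11.57 m = 37.95 ft

Δh ≈ 38 ft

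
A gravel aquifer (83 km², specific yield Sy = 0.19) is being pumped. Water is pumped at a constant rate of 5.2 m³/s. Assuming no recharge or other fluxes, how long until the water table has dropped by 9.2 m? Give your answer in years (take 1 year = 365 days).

A = 83 km² = 8.3 × 10^7 m²
ΔV = Sy × A × Δh = 0.19 × 8.3 × 10^7 × 9.2 = 1.451 × 10^8 m³
Q = 5.2 m³/s = 4.493 × 10^5 m³/d
t = ΔV / Q = 1.451 × 10^8 m³ / 4.493 × 10^5 m³/d = 322.9 d
t = 322.9 d ≈ 0.8847 years

t ≈ 0.885 years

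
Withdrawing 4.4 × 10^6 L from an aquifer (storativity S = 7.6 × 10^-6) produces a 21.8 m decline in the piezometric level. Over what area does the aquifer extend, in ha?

ΔV = 4.4 × 10^6 L = 4400 m³
A = ΔV / (S × Δh) = 4400 / (7.6 × 10^-6 × 21.8) = 2.656 × 10^7 m²
A = 2.656 × 10^7 m² = 2656 ha

A ≈ 2660 ha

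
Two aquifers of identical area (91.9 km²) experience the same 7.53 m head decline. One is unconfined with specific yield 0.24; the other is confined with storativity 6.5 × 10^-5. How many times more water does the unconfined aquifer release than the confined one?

A = 91.9 km² = 9.19 × 10^7 m²
Unconfined: ΔV_u = Sy × A × Δh = 0.24 × 9.19 × 10^7 × 7.53 = 1.661 × 10^8 m³
Confined: ΔV_c = S × A × Δh = 6.5 × 10^-5 × 9.19 × 10^7 × 7.53 = 44980 m³
Ratio = ΔV_u / ΔV_c = Sy / S = 0.24 / 6.5 × 10^-5 = 3692

ΔV_u / ΔV_c ≈ 3690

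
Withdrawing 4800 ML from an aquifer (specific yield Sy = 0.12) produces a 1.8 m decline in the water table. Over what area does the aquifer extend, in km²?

ΔV = 4800 ML = 4.8 × 10^6 m³
A = ΔV / (Sy × Δh) = 4.8 × 10^6 / (0.12 × 1.8) = 2.222 × 10^7 m²
A = 2.222 × 10^7 m² = 22.22 km²

A ≈ 22.2 km²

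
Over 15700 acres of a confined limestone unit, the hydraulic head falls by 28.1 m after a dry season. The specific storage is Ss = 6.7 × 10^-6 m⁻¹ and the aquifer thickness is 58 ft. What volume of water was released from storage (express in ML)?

ΔV ≈ 211 ML

b = 58 ft = 17.68 m
S = Ss × b = 6.7 × 10^-6 m⁻¹ × 17.68 m = 1.184 × 10^-4
A = 15700 acres = 6.354 × 10^7 m²
ΔV = S × A × Δh = 1.184 × 10^-4 × 6.354 × 10^7 m² × 28.1 m = 2.115 × 10^5 m³
ΔV = 2.115 × 10^5 m³ = 211.5 ML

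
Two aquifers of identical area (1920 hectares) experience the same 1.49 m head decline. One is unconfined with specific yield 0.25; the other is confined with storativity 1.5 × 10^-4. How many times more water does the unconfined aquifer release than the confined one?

ΔV_u / ΔV_c ≈ 1670

A = 1920 hectares = 1.92 × 10^7 m²
Unconfined: ΔV_u = Sy × A × Δh = 0.25 × 1.92 × 10^7 × 1.49 = 7.152 × 10^6 m³
Confined: ΔV_c = S × A × Δh = 1.5 × 10^-4 × 1.92 × 10^7 × 1.49 = 4291 m³
Ratio = ΔV_u / ΔV_c = Sy / S = 0.25 / 1.5 × 10^-4 = 1667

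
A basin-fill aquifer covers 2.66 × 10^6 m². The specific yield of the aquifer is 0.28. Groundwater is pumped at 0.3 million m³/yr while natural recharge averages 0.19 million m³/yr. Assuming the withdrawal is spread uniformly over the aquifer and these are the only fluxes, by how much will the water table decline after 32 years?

Net abstraction = 0.3 − 0.19 = 0.11 million m³/yr
Q_net = 0.11 million m³/yr = 301.4 m³/d
t = 32 years = 11680 d
ΔV = Q × t = 301.4 m³/d × 11680 d = 3.52 × 10^6 m³
Δh = ΔV / (Sy × A) = 3.52 × 10^6 / (0.28 × 2.66 × 10^6) = 4.726 m

Δh ≈ 4.73 m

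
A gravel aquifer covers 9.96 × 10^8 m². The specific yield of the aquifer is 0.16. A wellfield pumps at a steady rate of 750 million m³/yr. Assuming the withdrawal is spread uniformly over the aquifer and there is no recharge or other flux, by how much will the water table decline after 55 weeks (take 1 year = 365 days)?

Q = 750 million m³/yr = 2.055 × 10^6 m³/d
t = 55 weeks = 385 d
ΔV = Q × t = 2.055 × 10^6 m³/d × 385 d = 7.911 × 10^8 m³
Δh = ΔV / (Sy × A) = 7.911 × 10^8 / (0.16 × 9.96 × 10^8) = 4.964 m

Δh ≈ 4.96 m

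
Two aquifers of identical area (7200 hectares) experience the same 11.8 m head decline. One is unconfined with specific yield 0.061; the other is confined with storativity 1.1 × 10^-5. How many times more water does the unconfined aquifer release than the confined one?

ΔV_u / ΔV_c ≈ 5550

A = 7200 hectares = 7.2 × 10^7 m²
Unconfined: ΔV_u = Sy × A × Δh = 0.061 × 7.2 × 10^7 × 11.8 = 5.183 × 10^7 m³
Confined: ΔV_c = S × A × Δh = 1.1 × 10^-5 × 7.2 × 10^7 × 11.8 = 9346 m³
Ratio = ΔV_u / ΔV_c = Sy / S = 0.061 / 1.1 × 10^-5 = 5545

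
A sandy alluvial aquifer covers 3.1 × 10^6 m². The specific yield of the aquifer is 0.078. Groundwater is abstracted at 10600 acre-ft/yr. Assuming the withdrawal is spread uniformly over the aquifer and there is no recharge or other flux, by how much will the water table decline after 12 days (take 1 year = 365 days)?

Q = 10600 acre-ft/yr = 35820 m³/d
ΔV = Q × t = 35820 m³/d × 12 d = 4.299 × 10^5 m³
Δh = ΔV / (Sy × A) = 4.299 × 10^5 / (0.078 × 3.1 × 10^6) = 1.778 m

Δh ≈ 1.78 m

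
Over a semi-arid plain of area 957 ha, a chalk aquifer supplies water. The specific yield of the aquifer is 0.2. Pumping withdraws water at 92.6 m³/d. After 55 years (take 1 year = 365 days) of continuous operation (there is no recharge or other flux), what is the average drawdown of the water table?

A = 957 ha = 9.57 × 10^6 m²
t = 55 years = 20080 d
ΔV = Q × t = 92.6 m³/d × 20080 d = 1.859 × 10^6 m³
Δh = ΔV / (Sy × A) = 1.859 × 10^6 / (0.2 × 9.57 × 10^6) = 0.9712 m

Δh ≈ 0.971 m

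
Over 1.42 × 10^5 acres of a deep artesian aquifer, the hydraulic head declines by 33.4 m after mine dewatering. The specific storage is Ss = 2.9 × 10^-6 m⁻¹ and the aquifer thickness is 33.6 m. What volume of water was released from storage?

S = Ss × b = 2.9 × 10^-6 m⁻¹ × 33.6 m = 9.744 × 10^-5
A = 1.42 × 10^5 acres = 5.747 × 10^8 m²
ΔV = S × A × Δh = 9.744 × 10^-5 × 5.747 × 10^8 m² × 33.4 m = 1.87 × 10^6 m³

ΔV ≈ 1.87 × 10^6 m³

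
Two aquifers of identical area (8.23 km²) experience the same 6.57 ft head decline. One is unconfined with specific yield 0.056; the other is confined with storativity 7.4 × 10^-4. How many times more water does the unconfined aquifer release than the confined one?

ΔV_u / ΔV_c ≈ 75.7

A = 8.23 km² = 8.23 × 10^6 m²
Δh = 6.57 ft = 2.003 m
Unconfined: ΔV_u = Sy × A × Δh = 0.056 × 8.23 × 10^6 × 2.003 = 9.229 × 10^5 m³
Confined: ΔV_c = S × A × Δh = 7.4 × 10^-4 × 8.23 × 10^6 × 2.003 = 12200 m³
Ratio = ΔV_u / ΔV_c = Sy / S = 0.056 / 7.4 × 10^-4 = 75.68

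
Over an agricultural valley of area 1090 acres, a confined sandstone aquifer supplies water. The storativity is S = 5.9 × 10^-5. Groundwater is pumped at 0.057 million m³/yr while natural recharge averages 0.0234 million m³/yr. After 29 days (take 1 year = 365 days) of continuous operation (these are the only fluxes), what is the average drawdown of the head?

Δh ≈ 10.3 m

A = 1090 acres = 4.411 × 10^6 m²
Net abstraction = 0.057 − 0.0234 = 0.0336 million m³/yr
Q_net = 0.0336 million m³/yr = 92.05 m³/d
ΔV = Q × t = 92.05 m³/d × 29 d = 2670 m³
Δh = ΔV / (S × A) = 2670 / (5.9 × 10^-5 × 4.411 × 10^6) = 10.26 m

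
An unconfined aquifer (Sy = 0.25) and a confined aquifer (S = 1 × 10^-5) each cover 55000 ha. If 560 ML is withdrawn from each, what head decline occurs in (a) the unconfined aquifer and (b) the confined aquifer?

A = 55000 ha = 5.5 × 10^8 m²
ΔV = 560 ML = 5.6 × 10^5 m³
Unconfined: Δh_u = ΔV/(Sy·A) = 5.6 × 10^5/(0.25 × 5.5 × 10^8) = 0.004073 m
Confined: Δh_c = ΔV/(S·A) = 5.6 × 10^5/(1 × 10^-5 × 5.5 × 10^8) = 101.8 m

Δh_u ≈ 0.00407 m; Δh_c ≈ 102 m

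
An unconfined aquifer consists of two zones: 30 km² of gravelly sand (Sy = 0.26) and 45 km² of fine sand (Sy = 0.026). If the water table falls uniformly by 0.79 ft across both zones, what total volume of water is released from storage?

ΔV ≈ 2.16 × 10^6 m³

A₁ = 30 km² = 3 × 10^7 m²; A₂ = 45 km² = 4.5 × 10^7 m²
Δh = 0.79 ft = 0.2408 m
ΔV₁ = 0.26 × 3 × 10^7 × 0.2408 = 1.878 × 10^6 m³
ΔV₂ = 0.026 × 4.5 × 10^7 × 0.2408 = 2.817 × 10^5 m³
ΔV = ΔV₁ + ΔV₂ = 2.16 × 10^6 m³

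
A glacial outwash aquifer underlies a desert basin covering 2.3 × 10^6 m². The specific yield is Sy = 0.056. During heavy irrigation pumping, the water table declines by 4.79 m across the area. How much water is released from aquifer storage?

ΔV ≈ 6.17 × 10^5 m³

ΔV = Sy × A × Δh = 0.056 × 2.3 × 10^6 m² × 4.79 m = 6.17 × 10^5 m³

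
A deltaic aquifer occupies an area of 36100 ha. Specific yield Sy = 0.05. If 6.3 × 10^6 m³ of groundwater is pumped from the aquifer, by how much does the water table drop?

Δh ≈ 0.349 m

A = 36100 ha = 3.61 × 10^8 m²
Δh = ΔV / (Sy × A) = 6.3 × 10^6 m³ / (0.05 × 3.61 × 10^8 m²) = 0.349 m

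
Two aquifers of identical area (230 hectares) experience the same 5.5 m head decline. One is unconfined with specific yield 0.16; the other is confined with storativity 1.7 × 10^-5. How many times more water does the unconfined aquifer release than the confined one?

ΔV_u / ΔV_c ≈ 9410

A = 230 hectares = 2.3 × 10^6 m²
Unconfined: ΔV_u = Sy × A × Δh = 0.16 × 2.3 × 10^6 × 5.5 = 2.024 × 10^6 m³
Confined: ΔV_c = S × A × Δh = 1.7 × 10^-5 × 2.3 × 10^6 × 5.5 = 215.1 m³
Ratio = ΔV_u / ΔV_c = Sy / S = 0.16 / 1.7 × 10^-5 = 9412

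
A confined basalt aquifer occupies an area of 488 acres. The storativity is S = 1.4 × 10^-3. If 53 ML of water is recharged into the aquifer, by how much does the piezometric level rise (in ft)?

A = 488 acres = 1.975 × 10^6 m²
ΔV = 53 ML = 53000 m³
Δh = ΔV / (S × A) = 53000 m³ / (0.0014 × 1.975 × 10^6 m²) = 19.17 m
Δh = 19.17 m = 62.89 ft

Δh ≈ 62.9 ft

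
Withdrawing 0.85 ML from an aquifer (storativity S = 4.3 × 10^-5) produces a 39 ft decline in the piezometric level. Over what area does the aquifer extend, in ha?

Δh = 39 ft = 11.89 m
ΔV = 0.85 ML = 850 m³
A = ΔV / (S × Δh) = 850 / (4.3 × 10^-5 × 11.89) = 1.663 × 10^6 m²
A = 1.663 × 10^6 m² = 166.3 ha

A ≈ 166 ha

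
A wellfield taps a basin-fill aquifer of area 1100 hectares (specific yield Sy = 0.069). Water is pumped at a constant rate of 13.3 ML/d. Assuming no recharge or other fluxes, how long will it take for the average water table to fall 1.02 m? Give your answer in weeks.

t ≈ 8.32 weeks

A = 1100 hectares = 1.1 × 10^7 m²
ΔV = Sy × A × Δh = 0.069 × 1.1 × 10^7 × 1.02 = 7.742 × 10^5 m³
Q = 13.3 ML/d = 13300 m³/d
t = ΔV / Q = 7.742 × 10^5 m³ / 13300 m³/d = 58.21 d
t = 58.21 d ≈ 8.316 weeks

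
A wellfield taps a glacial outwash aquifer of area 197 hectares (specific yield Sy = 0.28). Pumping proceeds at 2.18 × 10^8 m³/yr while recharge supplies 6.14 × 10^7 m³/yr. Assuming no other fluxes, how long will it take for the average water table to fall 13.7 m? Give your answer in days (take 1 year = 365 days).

A = 197 hectares = 1.97 × 10^6 m²
ΔV = Sy × A × Δh = 0.28 × 1.97 × 10^6 × 13.7 = 7.557 × 10^6 m³
Net withdrawal = 2.18 × 10^8 − 6.14 × 10^7 = 1.566 × 10^8 m³/yr = 4.29 × 10^5 m³/d
t = ΔV / Q = 7.557 × 10^6 m³ / 4.29 × 10^5 m³/d = 17.61 d

t ≈ 17.6 days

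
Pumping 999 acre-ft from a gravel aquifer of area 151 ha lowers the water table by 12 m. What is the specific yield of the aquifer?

Sy ≈ 0.068

A = 151 ha = 1.51 × 10^6 m²
ΔV = 999 acre-ft = 1.232 × 10^6 m³
Sy = ΔV / (A × Δh) = 1.232 × 10^6 m³ / (1.51 × 10^6 m² × 12 m) = 0.068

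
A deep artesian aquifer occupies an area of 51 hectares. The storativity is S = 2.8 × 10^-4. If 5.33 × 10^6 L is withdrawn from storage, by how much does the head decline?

Δh ≈ 37.3 m

A = 51 hectares = 5.1 × 10^5 m²
ΔV = 5.33 × 10^6 L = 5330 m³
Δh = ΔV / (S × A) = 5330 m³ / (2.8 × 10^-4 × 5.1 × 10^5 m²) = 37.32 m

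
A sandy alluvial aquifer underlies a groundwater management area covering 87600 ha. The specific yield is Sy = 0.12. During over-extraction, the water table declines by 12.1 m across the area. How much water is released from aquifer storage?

ΔV ≈ 1.27 × 10^9 m³

A = 87600 ha = 8.76 × 10^8 m²
ΔV = Sy × A × Δh = 0.12 × 8.76 × 10^8 m² × 12.1 m = 1.272 × 10^9 m³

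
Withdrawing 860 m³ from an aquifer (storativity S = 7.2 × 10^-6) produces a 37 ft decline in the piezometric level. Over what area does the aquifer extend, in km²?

Δh = 37 ft = 11.28 m
A = ΔV / (S × Δh) = 860 / (7.2 × 10^-6 × 11.28) = 1.059 × 10^7 m²
A = 1.059 × 10^7 m² = 10.59 km²

A ≈ 10.6 km²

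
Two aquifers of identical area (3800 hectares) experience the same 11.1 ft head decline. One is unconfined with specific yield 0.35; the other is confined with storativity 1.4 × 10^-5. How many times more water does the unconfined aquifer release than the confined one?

ΔV_u / ΔV_c ≈ 25000

A = 3800 hectares = 3.8 × 10^7 m²
Δh = 11.1 ft = 3.383 m
Unconfined: ΔV_u = Sy × A × Δh = 0.35 × 3.8 × 10^7 × 3.383 = 4.5 × 10^7 m³
Confined: ΔV_c = S × A × Δh = 1.4 × 10^-5 × 3.8 × 10^7 × 3.383 = 1800 m³
Ratio = ΔV_u / ΔV_c = Sy / S = 0.35 / 1.4 × 10^-5 = 25000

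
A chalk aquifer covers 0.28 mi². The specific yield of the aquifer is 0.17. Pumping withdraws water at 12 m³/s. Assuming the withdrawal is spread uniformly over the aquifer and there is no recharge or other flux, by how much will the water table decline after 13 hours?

A = 0.28 mi² = 7.252 × 10^5 m²
Q = 12 m³/s = 1.037 × 10^6 m³/d
t = 13 hours = 0.5417 d
ΔV = Q × t = 1.037 × 10^6 m³/d × 0.5417 d = 5.616 × 10^5 m³
Δh = ΔV / (Sy × A) = 5.616 × 10^5 / (0.17 × 7.252 × 10^5) = 4.555 m

Δh ≈ 4.56 m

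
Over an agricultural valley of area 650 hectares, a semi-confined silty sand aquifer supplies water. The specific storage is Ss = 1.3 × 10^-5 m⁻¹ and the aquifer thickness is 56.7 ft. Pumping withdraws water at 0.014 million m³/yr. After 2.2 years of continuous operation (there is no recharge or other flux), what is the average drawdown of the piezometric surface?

b = 56.7 ft = 17.28 m
S = Ss × b = 1.3 × 10^-5 m⁻¹ × 17.28 m = 2.247 × 10^-4
A = 650 hectares = 6.5 × 10^6 m²
Q = 0.014 million m³/yr = 38.36 m³/d
t = 2.2 years = 803 d
ΔV = Q × t = 38.36 m³/d × 803 d = 30800 m³
Δh = ΔV / (S × A) = 30800 / (2.247 × 10^-4 × 6.5 × 10^6) = 21.09 m

Δh ≈ 21.1 m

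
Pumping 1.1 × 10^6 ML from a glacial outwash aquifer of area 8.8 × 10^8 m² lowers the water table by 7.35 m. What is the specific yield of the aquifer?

Sy ≈ 0.17

ΔV = 1.1 × 10^6 ML = 1.1 × 10^9 m³
Sy = ΔV / (A × Δh) = 1.1 × 10^9 m³ / (8.8 × 10^8 m² × 7.35 m) = 0.1701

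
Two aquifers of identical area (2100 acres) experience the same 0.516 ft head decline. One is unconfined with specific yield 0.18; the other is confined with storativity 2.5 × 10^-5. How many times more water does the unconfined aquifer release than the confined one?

A = 2100 acres = 8.498 × 10^6 m²
Δh = 0.516 ft = 0.1573 m
Unconfined: ΔV_u = Sy × A × Δh = 0.18 × 8.498 × 10^6 × 0.1573 = 2.406 × 10^5 m³
Confined: ΔV_c = S × A × Δh = 2.5 × 10^-5 × 8.498 × 10^6 × 0.1573 = 33.42 m³
Ratio = ΔV_u / ΔV_c = Sy / S = 0.18 / 2.5 × 10^-5 = 7200

ΔV_u / ΔV_c ≈ 7200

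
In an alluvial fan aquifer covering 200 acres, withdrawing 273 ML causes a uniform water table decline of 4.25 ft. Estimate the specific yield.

Sy ≈ 0.26

A = 200 acres = 8.094 × 10^5 m²
Δh = 4.25 ft = 1.295 m
ΔV = 273 ML = 2.73 × 10^5 m³
Sy = ΔV / (A × Δh) = 2.73 × 10^5 m³ / (8.094 × 10^5 m² × 1.295 m) = 0.2604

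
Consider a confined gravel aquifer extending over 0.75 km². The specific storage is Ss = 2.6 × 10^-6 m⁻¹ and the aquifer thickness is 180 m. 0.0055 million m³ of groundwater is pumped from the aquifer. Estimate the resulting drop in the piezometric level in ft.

Δh ≈ 51.4 ft

S = Ss × b = 2.6 × 10^-6 m⁻¹ × 180 m = 4.68 × 10^-4
A = 0.75 km² = 7.5 × 10^5 m²
ΔV = 0.0055 million m³ = 5500 m³
Δh = ΔV / (S × A) = 5500 m³ / (4.68 × 10^-4 × 7.5 × 10^5 m²) = 15.67 m
Δh = 15.67 m = 51.41 ft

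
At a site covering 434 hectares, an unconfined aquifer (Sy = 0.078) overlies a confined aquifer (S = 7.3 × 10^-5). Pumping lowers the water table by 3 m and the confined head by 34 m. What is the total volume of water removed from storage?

ΔV ≈ 1.03 × 10^6 m³

A = 434 hectares = 4.34 × 10^6 m²
Unconfined: ΔV_u = Sy × A × Δh_u = 0.078 × 4.34 × 10^6 × 3 = 1.016 × 10^6 m³
Confined: ΔV_c = S × A × Δh_c = 7.3 × 10^-5 × 4.34 × 10^6 × 34 = 10770 m³
Total ΔV = 1.016 × 10^6 + 10770 = 1.026 × 10^6 m³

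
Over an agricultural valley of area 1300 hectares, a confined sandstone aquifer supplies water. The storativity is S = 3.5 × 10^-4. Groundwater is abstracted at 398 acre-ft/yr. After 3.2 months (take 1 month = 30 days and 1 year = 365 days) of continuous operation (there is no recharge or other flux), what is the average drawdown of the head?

A = 1300 hectares = 1.3 × 10^7 m²
Q = 398 acre-ft/yr = 1345 m³/d
t = 3.2 months = 96 d
ΔV = Q × t = 1345 m³/d × 96 d = 1.291 × 10^5 m³
Δh = ΔV / (S × A) = 1.291 × 10^5 / (3.5 × 10^-4 × 1.3 × 10^7) = 28.38 m

Δh ≈ 28.4 m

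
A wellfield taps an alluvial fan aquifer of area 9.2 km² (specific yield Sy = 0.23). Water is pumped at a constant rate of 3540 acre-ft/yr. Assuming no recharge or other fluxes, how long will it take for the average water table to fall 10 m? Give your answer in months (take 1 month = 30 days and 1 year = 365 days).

A = 9.2 km² = 9.2 × 10^6 m²
ΔV = Sy × A × Δh = 0.23 × 9.2 × 10^6 × 10 = 2.116 × 10^7 m³
Q = 3540 acre-ft/yr = 11960 m³/d
t = ΔV / Q = 2.116 × 10^7 m³ / 11960 m³/d = 1769 d
t = 1769 d ≈ 58.96 months

t ≈ 59 months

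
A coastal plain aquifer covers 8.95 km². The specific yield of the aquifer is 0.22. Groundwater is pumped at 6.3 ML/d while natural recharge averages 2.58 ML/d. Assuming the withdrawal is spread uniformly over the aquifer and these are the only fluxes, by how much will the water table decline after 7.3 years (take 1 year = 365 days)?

Δh ≈ 5.03 m

A = 8.95 km² = 8.95 × 10^6 m²
Net abstraction = 6.3 − 2.58 = 3.72 ML/d
Q_net = 3.72 ML/d = 3720 m³/d
t = 7.3 years = 2664 d
ΔV = Q × t = 3720 m³/d × 2664 d = 9.912 × 10^6 m³
Δh = ΔV / (Sy × A) = 9.912 × 10^6 / (0.22 × 8.95 × 10^6) = 5.034 m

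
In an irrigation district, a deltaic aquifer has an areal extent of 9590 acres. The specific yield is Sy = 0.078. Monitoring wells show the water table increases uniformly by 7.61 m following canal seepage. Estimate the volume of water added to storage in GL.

ΔV ≈ 23 GL

A = 9590 acres = 3.881 × 10^7 m²
ΔV = Sy × A × Δh = 0.078 × 3.881 × 10^7 m² × 7.61 m = 2.304 × 10^7 m³
ΔV = 2.304 × 10^7 m³ = 23.04 GL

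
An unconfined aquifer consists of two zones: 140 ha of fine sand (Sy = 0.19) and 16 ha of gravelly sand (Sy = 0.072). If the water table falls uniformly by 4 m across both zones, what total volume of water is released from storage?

ΔV ≈ 1.11 × 10^6 m³

A₁ = 140 ha = 1.4 × 10^6 m²; A₂ = 16 ha = 1.6 × 10^5 m²
ΔV₁ = 0.19 × 1.4 × 10^6 × 4 = 1.064 × 10^6 m³
ΔV₂ = 0.072 × 1.6 × 10^5 × 4 = 46080 m³
ΔV = ΔV₁ + ΔV₂ = 1.11 × 10^6 m³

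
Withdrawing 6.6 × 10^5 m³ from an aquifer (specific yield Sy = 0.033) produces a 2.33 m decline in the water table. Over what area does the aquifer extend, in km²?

A = ΔV / (Sy × Δh) = 6.6 × 10^5 / (0.033 × 2.33) = 8.584 × 10^6 m²
A = 8.584 × 10^6 m² = 8.584 km²

A ≈ 8.58 km²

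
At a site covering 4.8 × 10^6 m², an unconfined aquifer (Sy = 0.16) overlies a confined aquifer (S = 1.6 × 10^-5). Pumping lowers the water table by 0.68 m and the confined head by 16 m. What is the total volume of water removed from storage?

Unconfined: ΔV_u = Sy × A × Δh_u = 0.16 × 4.8 × 10^6 × 0.68 = 5.222 × 10^5 m³
Confined: ΔV_c = S × A × Δh_c = 1.6 × 10^-5 × 4.8 × 10^6 × 16 = 1229 m³
Total ΔV = 5.222 × 10^5 + 1229 = 5.235 × 10^5 m³

ΔV ≈ 5.23 × 10^5 m³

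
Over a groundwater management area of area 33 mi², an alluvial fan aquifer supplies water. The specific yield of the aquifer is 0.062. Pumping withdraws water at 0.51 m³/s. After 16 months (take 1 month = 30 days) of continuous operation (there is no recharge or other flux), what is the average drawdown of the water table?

A = 33 mi² = 8.547 × 10^7 m²
Q = 0.51 m³/s = 44060 m³/d
t = 16 months = 480 d
ΔV = Q × t = 44060 m³/d × 480 d = 2.115 × 10^7 m³
Δh = ΔV / (Sy × A) = 2.115 × 10^7 / (0.062 × 8.547 × 10^7) = 3.991 m

Δh ≈ 3.99 m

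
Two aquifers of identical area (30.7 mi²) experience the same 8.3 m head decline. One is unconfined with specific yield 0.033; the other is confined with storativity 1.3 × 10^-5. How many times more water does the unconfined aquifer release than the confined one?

ΔV_u / ΔV_c ≈ 2540

A = 30.7 mi² = 7.951 × 10^7 m²
Unconfined: ΔV_u = Sy × A × Δh = 0.033 × 7.951 × 10^7 × 8.3 = 2.178 × 10^7 m³
Confined: ΔV_c = S × A × Δh = 1.3 × 10^-5 × 7.951 × 10^7 × 8.3 = 8579 m³
Ratio = ΔV_u / ΔV_c = Sy / S = 0.033 / 1.3 × 10^-5 = 2538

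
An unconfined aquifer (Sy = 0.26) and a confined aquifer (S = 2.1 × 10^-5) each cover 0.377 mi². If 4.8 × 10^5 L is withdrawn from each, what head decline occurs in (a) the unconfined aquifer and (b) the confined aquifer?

A = 0.377 mi² = 9.764 × 10^5 m²
ΔV = 4.8 × 10^5 L = 480 m³
Unconfined: Δh_u = ΔV/(Sy·A) = 480/(0.26 × 9.764 × 10^5) = 0.001891 m
Confined: Δh_c = ΔV/(S·A) = 480/(2.1 × 10^-5 × 9.764 × 10^5) = 23.41 m

Δh_u ≈ 0.00189 m; Δh_c ≈ 23.4 m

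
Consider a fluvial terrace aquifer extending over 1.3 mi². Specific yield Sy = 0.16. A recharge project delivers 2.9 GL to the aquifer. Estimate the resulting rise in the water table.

A = 1.3 mi² = 3.367 × 10^6 m²
ΔV = 2.9 GL = 2.9 × 10^6 m³
Δh = ΔV / (Sy × A) = 2.9 × 10^6 m³ / (0.16 × 3.367 × 10^6 m²) = 5.383 m

Δh ≈ 5.38 m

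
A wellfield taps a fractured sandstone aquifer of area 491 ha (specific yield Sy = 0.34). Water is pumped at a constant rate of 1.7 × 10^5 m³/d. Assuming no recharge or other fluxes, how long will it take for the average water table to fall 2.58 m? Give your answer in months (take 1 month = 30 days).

A = 491 ha = 4.91 × 10^6 m²
ΔV = Sy × A × Δh = 0.34 × 4.91 × 10^6 × 2.58 = 4.307 × 10^6 m³
t = ΔV / Q = 4.307 × 10^6 m³ / 1.7 × 10^5 m³/d = 25.34 d
t = 25.34 d ≈ 0.8445 months

t ≈ 0.845 months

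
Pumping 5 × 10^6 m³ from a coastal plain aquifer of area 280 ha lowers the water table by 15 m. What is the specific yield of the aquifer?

A = 280 ha = 2.8 × 10^6 m²
Sy = ΔV / (A × Δh) = 5 × 10^6 m³ / (2.8 × 10^6 m² × 15 m) = 0.119

Sy ≈ 0.12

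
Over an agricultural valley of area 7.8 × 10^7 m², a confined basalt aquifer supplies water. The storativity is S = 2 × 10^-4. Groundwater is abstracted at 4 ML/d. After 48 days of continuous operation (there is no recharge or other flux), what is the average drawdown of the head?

Δh ≈ 12.3 m

Q = 4 ML/d = 4000 m³/d
ΔV = Q × t = 4000 m³/d × 48 d = 1.92 × 10^5 m³
Δh = ΔV / (S × A) = 1.92 × 10^5 / (2 × 10^-4 × 7.8 × 10^7) = 12.31 m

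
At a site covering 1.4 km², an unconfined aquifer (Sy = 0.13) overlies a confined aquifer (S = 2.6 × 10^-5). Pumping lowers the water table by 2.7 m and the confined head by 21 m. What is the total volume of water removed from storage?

ΔV ≈ 4.92 × 10^5 m³

A = 1.4 km² = 1.4 × 10^6 m²
Unconfined: ΔV_u = Sy × A × Δh_u = 0.13 × 1.4 × 10^6 × 2.7 = 4.914 × 10^5 m³
Confined: ΔV_c = S × A × Δh_c = 2.6 × 10^-5 × 1.4 × 10^6 × 21 = 764.4 m³
Total ΔV = 4.914 × 10^5 + 764.4 = 4.922 × 10^5 m³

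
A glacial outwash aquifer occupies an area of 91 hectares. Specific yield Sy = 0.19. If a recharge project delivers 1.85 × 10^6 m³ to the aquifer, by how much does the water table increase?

Δh ≈ 10.7 m

A = 91 hectares = 9.1 × 10^5 m²
Δh = ΔV / (Sy × A) = 1.85 × 10^6 m³ / (0.19 × 9.1 × 10^5 m²) = 10.7 m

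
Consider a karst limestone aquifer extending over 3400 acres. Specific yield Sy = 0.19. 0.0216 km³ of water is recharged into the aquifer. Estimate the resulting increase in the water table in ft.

A = 3400 acres = 1.376 × 10^7 m²
ΔV = 0.0216 km³ = 2.16 × 10^7 m³
Δh = ΔV / (Sy × A) = 2.16 × 10^7 m³ / (0.19 × 1.376 × 10^7 m²) = 8.262 m
Δh = 8.262 m = 27.11 ft

Δh ≈ 27.1 ft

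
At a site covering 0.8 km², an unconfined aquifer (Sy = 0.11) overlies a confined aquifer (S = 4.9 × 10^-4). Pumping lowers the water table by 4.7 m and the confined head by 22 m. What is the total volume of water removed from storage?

ΔV ≈ 4.22 × 10^5 m³

A = 0.8 km² = 8 × 10^5 m²
Unconfined: ΔV_u = Sy × A × Δh_u = 0.11 × 8 × 10^5 × 4.7 = 4.136 × 10^5 m³
Confined: ΔV_c = S × A × Δh_c = 4.9 × 10^-4 × 8 × 10^5 × 22 = 8624 m³
Total ΔV = 4.136 × 10^5 + 8624 = 4.222 × 10^5 m³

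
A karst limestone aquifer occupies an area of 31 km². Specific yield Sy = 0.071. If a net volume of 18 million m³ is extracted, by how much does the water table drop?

Δh ≈ 8.18 m

A = 31 km² = 3.1 × 10^7 m²
ΔV = 18 million m³ = 1.8 × 10^7 m³
Δh = ΔV / (Sy × A) = 1.8 × 10^7 m³ / (0.071 × 3.1 × 10^7 m²) = 8.178 m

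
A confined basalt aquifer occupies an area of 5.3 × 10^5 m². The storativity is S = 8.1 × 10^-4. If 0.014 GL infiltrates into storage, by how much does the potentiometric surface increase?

ΔV = 0.014 GL = 14000 m³
Δh = ΔV / (S × A) = 14000 m³ / (8.1 × 10^-4 × 5.3 × 10^5 m²) = 32.61 m

Δh ≈ 32.6 m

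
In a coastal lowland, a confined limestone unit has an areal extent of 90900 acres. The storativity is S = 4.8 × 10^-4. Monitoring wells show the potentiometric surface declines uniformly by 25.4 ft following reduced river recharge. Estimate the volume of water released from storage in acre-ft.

A = 90900 acres = 3.679 × 10^8 m²
Δh = 25.4 ft = 7.742 m
ΔV = S × A × Δh = 4.8 × 10^-4 × 3.679 × 10^8 m² × 7.742 m = 1.367 × 10^6 m³
ΔV = 1.367 × 10^6 m³ = 1108 acre-ft

ΔV ≈ 1110 acre-ft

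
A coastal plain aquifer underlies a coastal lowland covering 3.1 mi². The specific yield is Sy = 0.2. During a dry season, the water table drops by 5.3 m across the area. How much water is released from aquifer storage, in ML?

ΔV ≈ 8510 ML

A = 3.1 mi² = 8.029 × 10^6 m²
ΔV = Sy × A × Δh = 0.2 × 8.029 × 10^6 m² × 5.3 m = 8.511 × 10^6 m³
ΔV = 8.511 × 10^6 m³ = 8511 ML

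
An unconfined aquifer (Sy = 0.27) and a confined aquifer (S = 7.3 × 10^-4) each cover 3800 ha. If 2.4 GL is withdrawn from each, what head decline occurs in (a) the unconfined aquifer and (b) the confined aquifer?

Δh_u ≈ 0.234 m; Δh_c ≈ 86.5 m

A = 3800 ha = 3.8 × 10^7 m²
ΔV = 2.4 GL = 2.4 × 10^6 m³
Unconfined: Δh_u = ΔV/(Sy·A) = 2.4 × 10^6/(0.27 × 3.8 × 10^7) = 0.2339 m
Confined: Δh_c = ΔV/(S·A) = 2.4 × 10^6/(7.3 × 10^-4 × 3.8 × 10^7) = 86.52 m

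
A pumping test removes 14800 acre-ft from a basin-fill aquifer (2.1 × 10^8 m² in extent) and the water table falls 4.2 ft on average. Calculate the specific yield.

Δh = 4.2 ft = 1.28 m
ΔV = 14800 acre-ft = 1.826 × 10^7 m³
Sy = ΔV / (A × Δh) = 1.826 × 10^7 m³ / (2.1 × 10^8 m² × 1.28 m) = 0.06791

Sy ≈ 0.068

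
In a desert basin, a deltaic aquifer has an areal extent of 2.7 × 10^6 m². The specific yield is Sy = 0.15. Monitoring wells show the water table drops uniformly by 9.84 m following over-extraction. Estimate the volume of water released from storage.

ΔV = Sy × A × Δh = 0.15 × 2.7 × 10^6 m² × 9.84 m = 3.985 × 10^6 m³

ΔV ≈ 3.99 × 10^6 m³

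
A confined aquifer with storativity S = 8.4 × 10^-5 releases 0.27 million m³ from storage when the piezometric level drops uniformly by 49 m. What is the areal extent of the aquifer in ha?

A ≈ 6560 ha

ΔV = 0.27 million m³ = 2.7 × 10^5 m³
A = ΔV / (S × Δh) = 2.7 × 10^5 / (8.4 × 10^-5 × 49) = 6.56 × 10^7 m²
A = 6.56 × 10^7 m² = 6560 ha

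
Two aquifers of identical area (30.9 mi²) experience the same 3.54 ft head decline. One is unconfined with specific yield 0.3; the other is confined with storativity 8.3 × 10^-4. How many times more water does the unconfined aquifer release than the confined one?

ΔV_u / ΔV_c ≈ 361

A = 30.9 mi² = 8.003 × 10^7 m²
Δh = 3.54 ft = 1.079 m
Unconfined: ΔV_u = Sy × A × Δh = 0.3 × 8.003 × 10^7 × 1.079 = 2.591 × 10^7 m³
Confined: ΔV_c = S × A × Δh = 8.3 × 10^-4 × 8.003 × 10^7 × 1.079 = 71670 m³
Ratio = ΔV_u / ΔV_c = Sy / S = 0.3 / 8.3 × 10^-4 = 361.4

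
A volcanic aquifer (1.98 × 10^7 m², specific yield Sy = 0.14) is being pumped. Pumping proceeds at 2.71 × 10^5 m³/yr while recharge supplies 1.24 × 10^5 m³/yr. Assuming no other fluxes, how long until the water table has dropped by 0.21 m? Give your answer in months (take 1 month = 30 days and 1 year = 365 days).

ΔV = Sy × A × Δh = 0.14 × 1.98 × 10^7 × 0.21 = 5.821 × 10^5 m³
Net withdrawal = 2.71 × 10^5 − 1.24 × 10^5 = 1.47 × 10^5 m³/yr = 402.7 m³/d
t = ΔV / Q = 5.821 × 10^5 m³ / 402.7 m³/d = 1445 d
t = 1445 d ≈ 48.18 months

t ≈ 48.2 months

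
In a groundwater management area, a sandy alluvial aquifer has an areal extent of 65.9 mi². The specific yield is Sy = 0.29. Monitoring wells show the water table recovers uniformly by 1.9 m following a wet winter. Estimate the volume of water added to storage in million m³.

A = 65.9 mi² = 1.707 × 10^8 m²
ΔV = Sy × A × Δh = 0.29 × 1.707 × 10^8 m² × 1.9 m = 9.404 × 10^7 m³
ΔV = 9.404 × 10^7 m³ = 94.04 million m³

ΔV ≈ 94 million m³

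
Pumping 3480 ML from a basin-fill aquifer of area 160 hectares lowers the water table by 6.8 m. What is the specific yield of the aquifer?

Sy ≈ 0.32

A = 160 hectares = 1.6 × 10^6 m²
ΔV = 3480 ML = 3.48 × 10^6 m³
Sy = ΔV / (A × Δh) = 3.48 × 10^6 m³ / (1.6 × 10^6 m² × 6.8 m) = 0.3199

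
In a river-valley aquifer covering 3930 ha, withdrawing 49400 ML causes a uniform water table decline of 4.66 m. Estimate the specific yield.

A = 3930 ha = 3.93 × 10^7 m²
ΔV = 49400 ML = 4.94 × 10^7 m³
Sy = ΔV / (A × Δh) = 4.94 × 10^7 m³ / (3.93 × 10^7 m² × 4.66 m) = 0.2697

Sy ≈ 0.27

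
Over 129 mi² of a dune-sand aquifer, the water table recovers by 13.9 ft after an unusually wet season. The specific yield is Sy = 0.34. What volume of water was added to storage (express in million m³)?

ΔV ≈ 481 million m³

A = 129 mi² = 3.341 × 10^8 m²
Δh = 13.9 ft = 4.237 m
ΔV = Sy × A × Δh = 0.34 × 3.341 × 10^8 m² × 4.237 m = 4.813 × 10^8 m³
ΔV = 4.813 × 10^8 m³ = 481.3 million m³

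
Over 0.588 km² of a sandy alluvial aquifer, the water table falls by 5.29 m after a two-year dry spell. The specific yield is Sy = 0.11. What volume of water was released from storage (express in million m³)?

A = 0.588 km² = 5.88 × 10^5 m²
ΔV = Sy × A × Δh = 0.11 × 5.88 × 10^5 m² × 5.29 m = 3.422 × 10^5 m³
ΔV = 3.422 × 10^5 m³ = 0.3422 million m³

ΔV ≈ 0.342 million m³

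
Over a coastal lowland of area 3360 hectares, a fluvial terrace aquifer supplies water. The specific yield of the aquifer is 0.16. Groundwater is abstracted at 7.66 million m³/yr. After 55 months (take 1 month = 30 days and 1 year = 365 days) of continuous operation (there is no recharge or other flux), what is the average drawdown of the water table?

A = 3360 hectares = 3.36 × 10^7 m²
Q = 7.66 million m³/yr = 20990 m³/d
t = 55 months = 1650 d
ΔV = Q × t = 20990 m³/d × 1650 d = 3.463 × 10^7 m³
Δh = ΔV / (Sy × A) = 3.463 × 10^7 / (0.16 × 3.36 × 10^7) = 6.441 m

Δh ≈ 6.44 m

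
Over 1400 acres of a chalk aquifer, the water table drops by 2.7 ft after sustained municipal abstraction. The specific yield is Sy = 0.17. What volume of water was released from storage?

ΔV ≈ 7.93 × 10^5 m³

A = 1400 acres = 5.666 × 10^6 m²
Δh = 2.7 ft = 0.823 m
ΔV = Sy × A × Δh = 0.17 × 5.666 × 10^6 m² × 0.823 m = 7.926 × 10^5 m³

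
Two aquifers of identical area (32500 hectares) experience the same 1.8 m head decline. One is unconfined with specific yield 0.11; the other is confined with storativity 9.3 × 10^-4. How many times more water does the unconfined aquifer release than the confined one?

A = 32500 hectares = 3.25 × 10^8 m²
Unconfined: ΔV_u = Sy × A × Δh = 0.11 × 3.25 × 10^8 × 1.8 = 6.435 × 10^7 m³
Confined: ΔV_c = S × A × Δh = 9.3 × 10^-4 × 3.25 × 10^8 × 1.8 = 5.441 × 10^5 m³
Ratio = ΔV_u / ΔV_c = Sy / S = 0.11 / 9.3 × 10^-4 = 118.3

ΔV_u / ΔV_c ≈ 118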